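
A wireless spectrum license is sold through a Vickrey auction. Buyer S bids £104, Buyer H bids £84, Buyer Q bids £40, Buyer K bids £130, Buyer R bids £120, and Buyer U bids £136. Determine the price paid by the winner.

Sorted high to low: Buyer U £136; Buyer K £130; Buyer R £120; Buyer S £104; Buyer H £84; Buyer Q £40.
Buyer U has the highest bid, so Buyer U wins.
The second-highest bid is £130, so that is what Buyer U pays.

The winner pays £130.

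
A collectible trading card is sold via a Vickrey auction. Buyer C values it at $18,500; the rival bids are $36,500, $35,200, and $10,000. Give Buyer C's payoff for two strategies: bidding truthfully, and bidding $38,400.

(a) $0  (b) -$18,000

The highest competing bid is $36,500.
Bidding truthfully at $18,500: the top bid is $36,500 (a rival), so Buyer C loses. Payoff = $0.
Bidding $38,400: Buyer C has the top bid, wins, and pays the second-highest bid $36,500. Payoff = $18,500 − $36,500 = -$18,000.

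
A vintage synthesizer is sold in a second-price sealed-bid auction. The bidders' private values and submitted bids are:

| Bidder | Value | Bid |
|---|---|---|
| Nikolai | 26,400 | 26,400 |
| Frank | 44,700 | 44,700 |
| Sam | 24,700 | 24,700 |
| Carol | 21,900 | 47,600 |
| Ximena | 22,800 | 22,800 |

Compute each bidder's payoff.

Sorted high to low: Carol 47,600 > Frank 44,700 > Nikolai 26,400 > Sam 24,700 > Ximena 22,800.
Carol has the top bid and wins; the price is the second-highest bid, 44,700.
Carol's payoff = 21,900 − 44,700 = -22,800. All other bidders lose, so their payoff is 0.

Nikolai 0, Frank 0, Sam 0, Carol -22,800, Ximena 0.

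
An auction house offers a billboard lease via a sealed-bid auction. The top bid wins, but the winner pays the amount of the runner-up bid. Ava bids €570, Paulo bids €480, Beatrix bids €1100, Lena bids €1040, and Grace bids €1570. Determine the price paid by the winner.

The winner pays €1100.

Ordered from highest: Grace €1570, then Beatrix €1100, then Lena €1040, then Ava €570, then Paulo €480.
Grace has the highest bid, so Grace wins.
The second-highest bid is €1100, so that is what Grace pays.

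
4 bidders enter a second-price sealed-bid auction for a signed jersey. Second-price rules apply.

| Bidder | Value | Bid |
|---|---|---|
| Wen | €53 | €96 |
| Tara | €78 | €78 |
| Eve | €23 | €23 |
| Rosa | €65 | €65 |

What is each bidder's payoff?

Wen -€25, Tara €0, Eve €0, Rosa €0.

Ranking the bids: Wen €96; Tara €78; Rosa €65; Eve €23.
Wen has the top bid and wins; the price is the second-highest bid, €78.
Wen's payoff = €53 − €78 = -€25. All other bidders lose, so their payoff is 0.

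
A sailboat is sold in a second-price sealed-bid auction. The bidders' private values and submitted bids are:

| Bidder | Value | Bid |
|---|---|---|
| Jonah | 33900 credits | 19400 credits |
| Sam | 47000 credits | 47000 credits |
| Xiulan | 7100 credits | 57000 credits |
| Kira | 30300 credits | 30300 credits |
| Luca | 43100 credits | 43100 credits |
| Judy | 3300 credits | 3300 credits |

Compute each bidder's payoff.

Jonah 0 credits, Sam 0 credits, Xiulan -39900 credits, Kira 0 credits, Luca 0 credits, Judy 0 credits.

Ordered from highest: Xiulan 57000 credits > Sam 47000 credits > Luca 43100 credits > Kira 30300 credits > Jonah 19400 credits > Judy 3300 credits.
Xiulan has the top bid and wins; the price is the second-highest bid, 47000 credits.
Xiulan's payoff = 7100 credits − 47000 credits = -39900 credits. All other bidders lose, so their payoff is 0.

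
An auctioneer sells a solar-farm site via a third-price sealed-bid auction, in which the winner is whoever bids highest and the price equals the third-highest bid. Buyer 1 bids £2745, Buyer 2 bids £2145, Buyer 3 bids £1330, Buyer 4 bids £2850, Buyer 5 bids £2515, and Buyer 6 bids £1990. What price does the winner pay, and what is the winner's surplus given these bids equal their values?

Sorted high to low: Buyer 4 £2850, then Buyer 1 £2745, then Buyer 5 £2515, then Buyer 2 £2145, then Buyer 6 £1990, then Buyer 3 £1330.
Buyer 4 is the highest bidder, so Buyer 4 wins.
Under the third-price rule, the price is the third-highest bid: £2515.
Surplus = £2850 − £2515 = £335.

The winner pays £2515 for a surplus of £335.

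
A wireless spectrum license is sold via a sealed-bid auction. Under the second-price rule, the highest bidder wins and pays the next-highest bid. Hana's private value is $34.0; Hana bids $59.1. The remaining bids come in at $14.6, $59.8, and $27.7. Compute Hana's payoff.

Highest competing bid: $59.8.
Hana's bid $59.1 is not the highest, so Hana loses, pays nothing, and earns zero payoff.

$0.0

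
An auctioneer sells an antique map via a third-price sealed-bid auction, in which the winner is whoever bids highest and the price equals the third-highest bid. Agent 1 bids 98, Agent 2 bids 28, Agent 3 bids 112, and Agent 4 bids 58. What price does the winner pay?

Ordered from highest: Agent 3 112, then Agent 1 98, then Agent 4 58, then Agent 2 28.
Agent 3 is the highest bidder, so Agent 3 wins.
Under the third-price rule, the price is the third-highest bid: 58.

58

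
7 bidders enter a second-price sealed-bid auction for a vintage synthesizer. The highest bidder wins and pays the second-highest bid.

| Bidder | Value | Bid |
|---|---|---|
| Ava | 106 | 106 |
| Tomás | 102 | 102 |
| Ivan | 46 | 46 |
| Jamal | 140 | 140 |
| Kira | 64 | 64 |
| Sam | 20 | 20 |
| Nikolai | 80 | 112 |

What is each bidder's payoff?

Bids in descending order: Jamal 140 > Nikolai 112 > Ava 106 > Tomás 102 > Kira 64 > Ivan 46 > Sam 20.
Jamal has the top bid and wins; the price is the second-highest bid, 112.
Jamal's payoff = 140 − 112 = 28. All other bidders lose, so their payoff is 0.

Payoffs: Ava 0, Tomás 0, Ivan 0, Jamal 28, Kira 0, Sam 0, Nikolai 0.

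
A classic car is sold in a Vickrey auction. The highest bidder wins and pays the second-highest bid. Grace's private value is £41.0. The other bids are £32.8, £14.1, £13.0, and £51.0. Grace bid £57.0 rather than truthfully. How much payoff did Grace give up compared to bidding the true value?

The highest competing bid is £51.0.
Bidding truthfully at £41.0: the top bid is £51.0 (a rival), so Grace loses. Payoff = £0.0.
Bidding £57.0: Grace has the top bid, wins, and pays the second-highest bid £51.0. Payoff = £41.0 − £51.0 = -£10.0.
Regret = truthful payoff − actual payoff = £0.0 − -£10.0 = £10.0.
Deviating from a truthful bid can only lose payoff in a second-price auction — never gain.

Payoff forgone: £10.0.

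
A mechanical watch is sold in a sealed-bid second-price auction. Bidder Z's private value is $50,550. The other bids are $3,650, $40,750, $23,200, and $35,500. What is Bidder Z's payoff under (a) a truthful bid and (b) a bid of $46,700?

The highest competing bid is $40,750.
Bidding truthfully at $50,550: Bidder Z has the top bid, wins, and pays the second-highest bid $40,750. Payoff = $50,550 − $40,750 = $9,800.
Bidding $46,700: Bidder Z has the top bid, wins, and pays the second-highest bid $40,750. Payoff = $50,550 − $40,750 = $9,800.
The bid only affects whether you win, not the price — here both bids land on the same side of the top rival bid, so the deviation is payoff-neutral.

Truthful: $9,800; alternative: $9,800.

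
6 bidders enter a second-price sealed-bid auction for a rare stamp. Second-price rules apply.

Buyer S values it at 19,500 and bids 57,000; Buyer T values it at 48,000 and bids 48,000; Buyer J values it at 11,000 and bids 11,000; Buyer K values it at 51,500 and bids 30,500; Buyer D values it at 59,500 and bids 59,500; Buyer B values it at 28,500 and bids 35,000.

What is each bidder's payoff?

Ordered from highest: Buyer D 59,500; Buyer S 57,000; Buyer T 48,000; Buyer B 35,000; Buyer K 30,500; Buyer J 11,000.
Buyer D has the top bid and wins; the price is the second-highest bid, 57,000.
Buyer D's payoff = 59,500 − 57,000 = 2,500. All other bidders lose, so their payoff is 0.

Buyer S 0, Buyer T 0, Buyer J 0, Buyer K 0, Buyer D 2,500, Buyer B 0.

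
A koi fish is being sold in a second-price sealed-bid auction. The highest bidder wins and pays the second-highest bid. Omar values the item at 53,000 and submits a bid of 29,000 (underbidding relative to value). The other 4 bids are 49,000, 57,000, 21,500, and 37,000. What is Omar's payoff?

Highest competing bid: 57,000.
Omar's bid 29,000 is not the highest, so Omar loses, pays nothing, and earns zero payoff.

0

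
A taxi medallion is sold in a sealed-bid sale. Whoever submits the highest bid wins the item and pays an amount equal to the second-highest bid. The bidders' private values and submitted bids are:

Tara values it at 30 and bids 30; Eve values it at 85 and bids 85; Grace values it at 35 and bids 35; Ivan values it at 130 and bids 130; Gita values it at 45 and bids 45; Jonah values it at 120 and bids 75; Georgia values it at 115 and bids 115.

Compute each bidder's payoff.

Ordered from highest: Ivan 130 > Georgia 115 > Eve 85 > Jonah 75 > Gita 45 > Grace 35 > Tara 30.
Ivan has the top bid and wins; the price is the second-highest bid, 115.
Ivan's payoff = 130 − 115 = 15. All other bidders lose, so their payoff is 0.

Payoffs: Tara 0, Eve 0, Grace 0, Ivan 15, Gita 0, Jonah 0, Georgia 0.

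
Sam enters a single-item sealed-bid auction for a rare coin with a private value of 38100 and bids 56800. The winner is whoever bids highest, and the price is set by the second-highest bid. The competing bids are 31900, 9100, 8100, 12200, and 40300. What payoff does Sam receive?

Payoff = -2200.

Highest competing bid: 40300.
Sam's bid 56800 is the highest overall, so Sam wins and pays the second-highest bid, 40300.
Payoff = value − price = 38100 − 40300 = -2200.
Overbidding won the item at a price above value — truthful bidding would have avoided this loss.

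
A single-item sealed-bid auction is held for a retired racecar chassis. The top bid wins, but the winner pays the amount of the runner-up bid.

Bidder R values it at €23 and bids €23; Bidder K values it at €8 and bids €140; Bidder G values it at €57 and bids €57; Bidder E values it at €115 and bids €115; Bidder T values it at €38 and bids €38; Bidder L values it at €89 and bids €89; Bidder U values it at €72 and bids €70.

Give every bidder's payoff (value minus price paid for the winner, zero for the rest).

Ordered from highest: Bidder K €140 > Bidder E €115 > Bidder L €89 > Bidder U €70 > Bidder G €57 > Bidder T €38 > Bidder R €23.
Bidder K has the top bid and wins; the price is the second-highest bid, €115.
Bidder K's payoff = €8 − €115 = -€107. All other bidders lose, so their payoff is 0.

Bidder R €0, Bidder K -€107, Bidder G €0, Bidder E €0, Bidder T €0, Bidder L €0, Bidder U €0.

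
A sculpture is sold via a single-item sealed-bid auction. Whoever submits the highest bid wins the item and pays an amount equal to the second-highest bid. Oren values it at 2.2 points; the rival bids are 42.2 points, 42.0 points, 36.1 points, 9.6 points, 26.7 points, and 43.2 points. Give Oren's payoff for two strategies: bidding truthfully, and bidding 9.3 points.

Truthful: 0.0 points; alternative: 0.0 points.

The highest competing bid is 43.2 points.
Bidding truthfully at 2.2 points: the top bid is 43.2 points (a rival), so Oren loses. Payoff = 0.0 points.
Bidding 9.3 points: the top bid is 43.2 points (a rival), so Oren loses. Payoff = 0.0 points.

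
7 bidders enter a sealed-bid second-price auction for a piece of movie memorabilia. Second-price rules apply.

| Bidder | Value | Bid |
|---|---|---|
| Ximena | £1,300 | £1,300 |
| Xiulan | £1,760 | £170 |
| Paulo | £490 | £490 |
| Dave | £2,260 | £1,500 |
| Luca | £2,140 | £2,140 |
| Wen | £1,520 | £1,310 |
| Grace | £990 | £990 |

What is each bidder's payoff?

Payoffs: Ximena £0, Xiulan £0, Paulo £0, Dave £0, Luca £640, Wen £0, Grace £0.

Ranking the bids: Luca £2,140; Dave £1,500; Wen £1,310; Ximena £1,300; Grace £990; Paulo £490; Xiulan £170.
Luca has the top bid and wins; the price is the second-highest bid, £1,500.
Luca's payoff = £2,140 − £1,500 = £640. All other bidders lose, so their payoff is 0.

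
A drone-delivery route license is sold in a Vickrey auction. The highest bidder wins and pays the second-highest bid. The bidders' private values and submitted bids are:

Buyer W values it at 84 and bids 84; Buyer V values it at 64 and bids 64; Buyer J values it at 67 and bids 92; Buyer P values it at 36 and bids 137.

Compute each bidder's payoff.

Ordered from highest: Buyer P 137; Buyer J 92; Buyer W 84; Buyer V 64.
Buyer P has the top bid and wins; the price is the second-highest bid, 92.
Buyer P's payoff = 36 − 92 = -56. All other bidders lose, so their payoff is 0.

Payoffs: Buyer W 0, Buyer V 0, Buyer J 0, Buyer P -56.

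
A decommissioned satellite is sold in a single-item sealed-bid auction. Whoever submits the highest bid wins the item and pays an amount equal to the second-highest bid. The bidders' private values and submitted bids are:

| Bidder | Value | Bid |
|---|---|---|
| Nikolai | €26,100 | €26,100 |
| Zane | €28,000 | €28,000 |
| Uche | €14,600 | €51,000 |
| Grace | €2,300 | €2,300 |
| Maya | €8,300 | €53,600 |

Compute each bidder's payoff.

Bids in descending order: Maya €53,600; Uche €51,000; Zane €28,000; Nikolai €26,100; Grace €2,300.
Maya has the top bid and wins; the price is the second-highest bid, €51,000.
Maya's payoff = €8,300 − €51,000 = -€42,700. All other bidders lose, so their payoff is 0.

Payoffs: Nikolai €0, Zane €0, Uche €0, Grace €0, Maya -€42,700.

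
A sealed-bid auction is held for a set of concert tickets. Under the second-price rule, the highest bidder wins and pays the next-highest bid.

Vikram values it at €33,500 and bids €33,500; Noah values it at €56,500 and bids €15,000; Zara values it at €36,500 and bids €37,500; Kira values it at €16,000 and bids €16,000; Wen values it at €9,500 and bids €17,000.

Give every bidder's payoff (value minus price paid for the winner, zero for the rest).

Vikram €0, Noah €0, Zara €3,000, Kira €0, Wen €0.

Bids in descending order: Zara €37,500; Vikram €33,500; Wen €17,000; Kira €16,000; Noah €15,000.
Zara has the top bid and wins; the price is the second-highest bid, €33,500.
Zara's payoff = €36,500 − €33,500 = €3,000. All other bidders lose, so their payoff is 0.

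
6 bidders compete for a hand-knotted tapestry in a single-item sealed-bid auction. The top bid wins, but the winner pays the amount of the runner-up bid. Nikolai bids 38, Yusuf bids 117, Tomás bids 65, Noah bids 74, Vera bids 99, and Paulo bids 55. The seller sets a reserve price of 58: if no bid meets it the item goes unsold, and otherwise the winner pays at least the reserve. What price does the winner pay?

Ordered from highest: Yusuf 117, then Vera 99, then Noah 74, then Tomás 65, then Paulo 55, then Nikolai 38.
Yusuf has the highest bid, so Yusuf wins.
The second-highest bid is 99, which exceeds the reserve, so that sets the price.

The winner pays 99.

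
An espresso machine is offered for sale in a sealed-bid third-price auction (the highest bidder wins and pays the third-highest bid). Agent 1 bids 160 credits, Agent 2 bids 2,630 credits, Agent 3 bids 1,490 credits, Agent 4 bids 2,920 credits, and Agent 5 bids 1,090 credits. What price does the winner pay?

Bids in descending order: Agent 4 2,920 credits > Agent 2 2,630 credits > Agent 3 1,490 credits > Agent 5 1,090 credits > Agent 1 160 credits.
Agent 4 is the highest bidder, so Agent 4 wins.
Under the third-price rule, the price is the third-highest bid: 1,490 credits.

1,490 credits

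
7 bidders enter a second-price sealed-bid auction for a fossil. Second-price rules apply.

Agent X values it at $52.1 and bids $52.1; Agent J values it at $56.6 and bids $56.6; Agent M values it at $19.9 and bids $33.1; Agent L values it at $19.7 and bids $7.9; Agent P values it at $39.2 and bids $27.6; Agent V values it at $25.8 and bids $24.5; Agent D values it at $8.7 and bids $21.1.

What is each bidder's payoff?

Ranking the bids: Agent J $56.6, then Agent X $52.1, then Agent M $33.1, then Agent P $27.6, then Agent V $24.5, then Agent D $21.1, then Agent L $7.9.
Agent J has the top bid and wins; the price is the second-highest bid, $52.1.
Agent J's payoff = $56.6 − $52.1 = $4.5. All other bidders lose, so their payoff is 0.

Payoffs: Agent X $0.0, Agent J $4.5, Agent M $0.0, Agent L $0.0, Agent P $0.0, Agent V $0.0, Agent D $0.0.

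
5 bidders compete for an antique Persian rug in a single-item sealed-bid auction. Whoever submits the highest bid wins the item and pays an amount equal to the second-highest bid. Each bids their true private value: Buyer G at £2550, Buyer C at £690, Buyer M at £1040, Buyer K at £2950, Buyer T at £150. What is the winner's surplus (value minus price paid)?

Ranking the bids: Buyer K £2950 > Buyer G £2550 > Buyer M £1040 > Buyer C £690 > Buyer T £150.
Buyer K wins with the top bid and pays the second-highest, £2550.
Surplus = £2950 − £2550 = £400.

Winner's surplus: £400.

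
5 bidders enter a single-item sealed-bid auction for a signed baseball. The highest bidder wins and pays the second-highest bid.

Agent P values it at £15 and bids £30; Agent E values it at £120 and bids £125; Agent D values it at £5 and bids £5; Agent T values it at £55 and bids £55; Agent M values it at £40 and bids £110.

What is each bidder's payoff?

Agent P £0, Agent E £10, Agent D £0, Agent T £0, Agent M £0.

Ranking the bids: Agent E £125; Agent M £110; Agent T £55; Agent P £30; Agent D £5.
Agent E has the top bid and wins; the price is the second-highest bid, £110.
Agent E's payoff = £120 − £110 = £10. All other bidders lose, so their payoff is 0.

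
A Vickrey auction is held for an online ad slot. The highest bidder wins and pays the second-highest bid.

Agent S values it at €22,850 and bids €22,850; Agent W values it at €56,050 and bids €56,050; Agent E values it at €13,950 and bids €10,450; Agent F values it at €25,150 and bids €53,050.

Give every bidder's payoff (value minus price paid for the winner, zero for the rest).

Payoffs: Agent S €0, Agent W €3,000, Agent E €0, Agent F €0.

Bids in descending order: Agent W €56,050; Agent F €53,050; Agent S €22,850; Agent E €10,450.
Agent W has the top bid and wins; the price is the second-highest bid, €53,050.
Agent W's payoff = €56,050 − €53,050 = €3,000. All other bidders lose, so their payoff is 0.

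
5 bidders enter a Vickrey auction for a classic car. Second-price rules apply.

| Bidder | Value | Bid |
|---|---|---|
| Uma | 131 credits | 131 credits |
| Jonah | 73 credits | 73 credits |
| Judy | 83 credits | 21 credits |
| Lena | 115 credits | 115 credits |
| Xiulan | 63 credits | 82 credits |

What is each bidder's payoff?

Bids in descending order: Uma 131 credits, then Lena 115 credits, then Xiulan 82 credits, then Jonah 73 credits, then Judy 21 credits.
Uma has the top bid and wins; the price is the second-highest bid, 115 credits.
Uma's payoff = 131 credits − 115 credits = 16 credits. All other bidders lose, so their payoff is 0.

Uma 16 credits, Jonah 0 credits, Judy 0 credits, Lena 0 credits, Xiulan 0 credits.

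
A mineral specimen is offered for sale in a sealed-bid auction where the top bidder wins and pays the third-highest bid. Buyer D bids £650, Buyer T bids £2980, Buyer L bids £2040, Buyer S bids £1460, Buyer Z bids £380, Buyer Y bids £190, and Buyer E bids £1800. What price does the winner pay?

£1800

Ranking the bids: Buyer T £2980, then Buyer L £2040, then Buyer E £1800, then Buyer S £1460, then Buyer D £650, then Buyer Z £380, then Buyer Y £190.
Buyer T is the highest bidder, so Buyer T wins.
Under the third-price rule, the price is the third-highest bid: £1800.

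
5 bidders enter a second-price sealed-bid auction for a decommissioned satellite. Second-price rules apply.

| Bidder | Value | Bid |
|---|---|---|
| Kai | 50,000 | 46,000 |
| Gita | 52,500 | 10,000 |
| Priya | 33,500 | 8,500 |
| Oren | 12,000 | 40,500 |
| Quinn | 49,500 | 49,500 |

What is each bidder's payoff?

Sorted high to low: Quinn 49,500 > Kai 46,000 > Oren 40,500 > Gita 10,000 > Priya 8,500.
Quinn has the top bid and wins; the price is the second-highest bid, 46,000.
Quinn's payoff = 49,500 − 46,000 = 3,500. All other bidders lose, so their payoff is 0.

Kai 0, Gita 0, Priya 0, Oren 0, Quinn 3,500.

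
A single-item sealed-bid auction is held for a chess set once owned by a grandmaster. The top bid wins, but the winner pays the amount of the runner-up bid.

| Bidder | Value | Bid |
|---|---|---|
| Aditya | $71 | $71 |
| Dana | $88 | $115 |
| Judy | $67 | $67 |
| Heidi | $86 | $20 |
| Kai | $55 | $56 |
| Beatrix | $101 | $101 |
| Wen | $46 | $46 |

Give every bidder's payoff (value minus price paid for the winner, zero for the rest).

Ordered from highest: Dana $115 > Beatrix $101 > Aditya $71 > Judy $67 > Kai $56 > Wen $46 > Heidi $20.
Dana has the top bid and wins; the price is the second-highest bid, $101.
Dana's payoff = $88 − $101 = -$13. All other bidders lose, so their payoff is 0.

Aditya $0, Dana -$13, Judy $0, Heidi $0, Kai $0, Beatrix $0, Wen $0.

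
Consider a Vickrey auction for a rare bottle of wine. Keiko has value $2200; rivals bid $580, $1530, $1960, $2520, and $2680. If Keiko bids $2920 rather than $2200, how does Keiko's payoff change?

Change in payoff: -$480.

The highest competing bid is $2680.
Bidding truthfully at $2200: the top bid is $2680 (a rival), so Keiko loses. Payoff = $0.
Bidding $2920: Keiko has the top bid, wins, and pays the second-highest bid $2680. Payoff = $2200 − $2680 = -$480.
Change = -$480 − $0 = -$480.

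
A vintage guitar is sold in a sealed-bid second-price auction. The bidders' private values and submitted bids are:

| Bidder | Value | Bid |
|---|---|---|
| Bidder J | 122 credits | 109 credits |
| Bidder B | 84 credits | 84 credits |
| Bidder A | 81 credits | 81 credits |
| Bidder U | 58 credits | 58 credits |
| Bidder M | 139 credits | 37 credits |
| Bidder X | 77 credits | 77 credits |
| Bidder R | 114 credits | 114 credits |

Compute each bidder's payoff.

Payoffs: Bidder J 0 credits, Bidder B 0 credits, Bidder A 0 credits, Bidder U 0 credits, Bidder M 0 credits, Bidder X 0 credits, Bidder R 5 credits.

Ranking the bids: Bidder R 114 credits; Bidder J 109 credits; Bidder B 84 credits; Bidder A 81 credits; Bidder X 77 credits; Bidder U 58 credits; Bidder M 37 credits.
Bidder R has the top bid and wins; the price is the second-highest bid, 109 credits.
Bidder R's payoff = 114 credits − 109 credits = 5 credits. All other bidders lose, so their payoff is 0.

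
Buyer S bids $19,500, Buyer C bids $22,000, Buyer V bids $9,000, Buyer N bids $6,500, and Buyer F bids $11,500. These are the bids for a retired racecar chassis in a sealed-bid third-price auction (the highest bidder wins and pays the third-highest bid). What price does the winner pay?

Sorted high to low: Buyer C $22,000; Buyer S $19,500; Buyer F $11,500; Buyer V $9,000; Buyer N $6,500.
Buyer C is the highest bidder, so Buyer C wins.
Under the third-price rule, the price is the third-highest bid: $11,500.

$11,500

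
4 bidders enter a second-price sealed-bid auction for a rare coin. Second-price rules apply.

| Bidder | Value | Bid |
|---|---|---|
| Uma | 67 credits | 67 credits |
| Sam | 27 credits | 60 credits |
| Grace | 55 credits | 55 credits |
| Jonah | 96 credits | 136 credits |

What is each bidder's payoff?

Payoffs: Uma 0 credits, Sam 0 credits, Grace 0 credits, Jonah 29 credits.

Ranking the bids: Jonah 136 credits > Uma 67 credits > Sam 60 credits > Grace 55 credits.
Jonah has the top bid and wins; the price is the second-highest bid, 67 credits.
Jonah's payoff = 96 credits − 67 credits = 29 credits. All other bidders lose, so their payoff is 0.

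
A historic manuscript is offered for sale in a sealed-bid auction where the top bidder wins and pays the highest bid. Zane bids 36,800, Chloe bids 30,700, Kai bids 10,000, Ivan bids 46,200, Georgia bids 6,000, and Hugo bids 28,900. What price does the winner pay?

46,200

Ordered from highest: Ivan 46,200, then Zane 36,800, then Chloe 30,700, then Hugo 28,900, then Kai 10,000, then Georgia 6,000.
Ivan is the highest bidder, so Ivan wins.
Under the first-price rule, the price is the highest bid: 46,200.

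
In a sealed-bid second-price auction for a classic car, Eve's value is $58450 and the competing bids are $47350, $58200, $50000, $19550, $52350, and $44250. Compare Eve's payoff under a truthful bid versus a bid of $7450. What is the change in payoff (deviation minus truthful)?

The highest competing bid is $58200.
Bidding truthfully at $58450: Eve has the top bid, wins, and pays the second-highest bid $58200. Payoff = $58450 − $58200 = $250.
Bidding $7450: the top bid is $58200 (a rival), so Eve loses. Payoff = $0.
Change = $0 − $250 = -$250.
Deviating from a truthful bid can only lose payoff in a second-price auction — never gain.

Payoff change: -$250.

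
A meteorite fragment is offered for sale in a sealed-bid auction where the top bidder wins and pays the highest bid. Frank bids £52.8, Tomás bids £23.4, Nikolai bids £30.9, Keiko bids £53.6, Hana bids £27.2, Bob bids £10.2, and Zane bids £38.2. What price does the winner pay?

Ordered from highest: Keiko £53.6 > Frank £52.8 > Zane £38.2 > Nikolai £30.9 > Hana £27.2 > Tomás £23.4 > Bob £10.2.
Keiko is the highest bidder, so Keiko wins.
Under the first-price rule, the price is the highest bid: £53.6.

The winner pays £53.6.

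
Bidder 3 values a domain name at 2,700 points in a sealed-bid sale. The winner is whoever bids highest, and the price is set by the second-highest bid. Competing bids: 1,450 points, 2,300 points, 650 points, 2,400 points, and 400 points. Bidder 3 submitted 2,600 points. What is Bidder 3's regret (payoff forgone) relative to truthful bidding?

The highest competing bid is 2,400 points.
Bidding truthfully at 2,700 points: Bidder 3 has the top bid, wins, and pays the second-highest bid 2,400 points. Payoff = 2,700 points − 2,400 points = 300 points.
Bidding 2,600 points: Bidder 3 has the top bid, wins, and pays the second-highest bid 2,400 points. Payoff = 2,700 points − 2,400 points = 300 points.
Regret = truthful payoff − actual payoff = 300 points − 300 points = 0 points.
The bid only affects whether you win, not the price — here both bids land on the same side of the top rival bid, so the deviation is payoff-neutral.

0 points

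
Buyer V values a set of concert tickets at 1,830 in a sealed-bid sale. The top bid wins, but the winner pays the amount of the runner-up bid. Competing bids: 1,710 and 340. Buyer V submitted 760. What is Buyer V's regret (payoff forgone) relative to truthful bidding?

The highest competing bid is 1,710.
Bidding truthfully at 1,830: Buyer V has the top bid, wins, and pays the second-highest bid 1,710. Payoff = 1,830 − 1,710 = 120.
Bidding 760: the top bid is 1,710 (a rival), so Buyer V loses. Payoff = 0.
Regret = truthful payoff − actual payoff = 120 − 0 = 120.
This is the dominant-strategy logic: truthful bidding weakly beats any alternative.

120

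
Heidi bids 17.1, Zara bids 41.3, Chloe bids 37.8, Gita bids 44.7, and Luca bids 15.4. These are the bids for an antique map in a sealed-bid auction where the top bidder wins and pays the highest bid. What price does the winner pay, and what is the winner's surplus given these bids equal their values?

Price 44.7; surplus 0.0.

Ranking the bids: Gita 44.7, then Zara 41.3, then Chloe 37.8, then Heidi 17.1, then Luca 15.4.
Gita is the highest bidder, so Gita wins.
Under the first-price rule, the price is the highest bid: 44.7.
Surplus = 44.7 − 44.7 = 0.0.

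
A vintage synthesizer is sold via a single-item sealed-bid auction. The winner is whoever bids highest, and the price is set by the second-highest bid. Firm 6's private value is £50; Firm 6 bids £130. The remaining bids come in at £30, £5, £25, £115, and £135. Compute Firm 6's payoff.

Highest competing bid: £135.
Firm 6's bid £130 is not the highest, so Firm 6 loses, pays nothing, and earns zero payoff.

The bidder's payoff: £0.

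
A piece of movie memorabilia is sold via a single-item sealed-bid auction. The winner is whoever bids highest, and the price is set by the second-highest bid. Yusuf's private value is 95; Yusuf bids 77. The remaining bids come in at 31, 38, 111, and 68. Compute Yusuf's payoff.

Highest competing bid: 111.
Yusuf's bid 77 is not the highest, so Yusuf loses, pays nothing, and earns zero payoff.

Payoff = 0.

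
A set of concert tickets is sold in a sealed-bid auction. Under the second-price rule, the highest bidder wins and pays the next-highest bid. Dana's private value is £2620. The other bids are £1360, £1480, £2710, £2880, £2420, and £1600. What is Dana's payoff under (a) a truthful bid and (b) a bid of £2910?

Truthful: £0; alternative: -£260.

The highest competing bid is £2880.
Bidding truthfully at £2620: the top bid is £2880 (a rival), so Dana loses. Payoff = £0.
Bidding £2910: Dana has the top bid, wins, and pays the second-highest bid £2880. Payoff = £2620 − £2880 = -£260.
This is the dominant-strategy logic: truthful bidding weakly beats any alternative.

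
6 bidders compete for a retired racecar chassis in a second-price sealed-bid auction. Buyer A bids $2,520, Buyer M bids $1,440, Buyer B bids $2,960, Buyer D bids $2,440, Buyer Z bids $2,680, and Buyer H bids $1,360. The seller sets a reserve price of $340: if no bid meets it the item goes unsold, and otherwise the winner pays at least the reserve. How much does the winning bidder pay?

Price paid: $2,680.

Ranking the bids: Buyer B $2,960; Buyer Z $2,680; Buyer A $2,520; Buyer D $2,440; Buyer M $1,440; Buyer H $1,360.
Buyer B has the highest bid, so Buyer B wins.
The second-highest bid is $2,680, which exceeds the reserve, so that sets the price.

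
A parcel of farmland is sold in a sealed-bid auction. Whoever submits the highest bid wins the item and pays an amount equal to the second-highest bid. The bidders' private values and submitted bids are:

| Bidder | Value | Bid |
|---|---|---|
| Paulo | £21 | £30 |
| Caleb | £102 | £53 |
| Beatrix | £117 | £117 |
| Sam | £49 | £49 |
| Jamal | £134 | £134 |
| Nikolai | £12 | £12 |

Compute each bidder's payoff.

Payoffs: Paulo £0, Caleb £0, Beatrix £0, Sam £0, Jamal £17, Nikolai £0.

Bids in descending order: Jamal £134; Beatrix £117; Caleb £53; Sam £49; Paulo £30; Nikolai £12.
Jamal has the top bid and wins; the price is the second-highest bid, £117.
Jamal's payoff = £134 − £117 = £17. All other bidders lose, so their payoff is 0.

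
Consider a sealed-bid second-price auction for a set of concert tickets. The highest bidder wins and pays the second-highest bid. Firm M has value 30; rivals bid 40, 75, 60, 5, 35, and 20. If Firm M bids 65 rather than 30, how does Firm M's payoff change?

The highest competing bid is 75.
Bidding truthfully at 30: the top bid is 75 (a rival), so Firm M loses. Payoff = 0.
Bidding 65: the top bid is 75 (a rival), so Firm M loses. Payoff = 0.
Change = 0 − 0 = 0.
The bid only affects whether you win, not the price — here both bids land on the same side of the top rival bid, so the deviation is payoff-neutral.

Payoff change: 0.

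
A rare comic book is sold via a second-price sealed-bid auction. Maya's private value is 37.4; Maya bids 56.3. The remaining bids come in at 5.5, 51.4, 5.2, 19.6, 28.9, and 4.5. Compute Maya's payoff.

Highest competing bid: 51.4.
Maya's bid 56.3 is the highest overall, so Maya wins and pays the second-highest bid, 51.4.
Payoff = value − price = 37.4 − 51.4 = -14.0.
Overbidding won the item at a price above value — truthful bidding would have avoided this loss.

-14.0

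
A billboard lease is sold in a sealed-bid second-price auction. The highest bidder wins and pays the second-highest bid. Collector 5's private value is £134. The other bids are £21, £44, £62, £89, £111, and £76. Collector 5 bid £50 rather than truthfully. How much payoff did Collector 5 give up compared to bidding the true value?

£23

The highest competing bid is £111.
Bidding truthfully at £134: Collector 5 has the top bid, wins, and pays the second-highest bid £111. Payoff = £134 − £111 = £23.
Bidding £50: the top bid is £111 (a rival), so Collector 5 loses. Payoff = £0.
Regret = truthful payoff − actual payoff = £23 − £0 = £23.
This is the dominant-strategy logic: truthful bidding weakly beats any alternative.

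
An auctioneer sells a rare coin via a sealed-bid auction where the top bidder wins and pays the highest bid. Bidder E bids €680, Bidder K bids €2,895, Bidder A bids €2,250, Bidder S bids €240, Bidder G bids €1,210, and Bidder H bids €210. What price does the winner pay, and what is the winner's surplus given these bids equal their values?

The winner pays €2,895 for a surplus of €0.

Ranking the bids: Bidder K €2,895; Bidder A €2,250; Bidder G €1,210; Bidder E €680; Bidder S €240; Bidder H €210.
Bidder K is the highest bidder, so Bidder K wins.
Under the first-price rule, the price is the highest bid: €2,895.
Surplus = €2,895 − €2,895 = €0.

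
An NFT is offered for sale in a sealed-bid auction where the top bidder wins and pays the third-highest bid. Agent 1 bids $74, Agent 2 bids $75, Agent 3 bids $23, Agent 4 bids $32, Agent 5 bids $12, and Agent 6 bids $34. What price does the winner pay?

Ordered from highest: Agent 2 $75; Agent 1 $74; Agent 6 $34; Agent 4 $32; Agent 3 $23; Agent 5 $12.
Agent 2 is the highest bidder, so Agent 2 wins.
Under the third-price rule, the price is the third-highest bid: $34.

The winner pays $34.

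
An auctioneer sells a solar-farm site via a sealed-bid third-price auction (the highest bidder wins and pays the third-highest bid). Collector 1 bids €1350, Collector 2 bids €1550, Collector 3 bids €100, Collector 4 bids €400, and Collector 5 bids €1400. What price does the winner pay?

Ranking the bids: Collector 2 €1550 > Collector 5 €1400 > Collector 1 €1350 > Collector 4 €400 > Collector 3 €100.
Collector 2 is the highest bidder, so Collector 2 wins.
Under the third-price rule, the price is the third-highest bid: €1350.

€1350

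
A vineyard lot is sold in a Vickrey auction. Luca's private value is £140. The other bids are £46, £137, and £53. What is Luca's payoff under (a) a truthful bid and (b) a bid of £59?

(a) £3  (b) £0

The highest competing bid is £137.
Bidding truthfully at £140: Luca has the top bid, wins, and pays the second-highest bid £137. Payoff = £140 − £137 = £3.
Bidding £59: the top bid is £137 (a rival), so Luca loses. Payoff = £0.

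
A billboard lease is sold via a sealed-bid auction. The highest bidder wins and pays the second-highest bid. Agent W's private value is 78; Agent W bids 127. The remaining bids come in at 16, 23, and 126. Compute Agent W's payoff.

Highest competing bid: 126.
Agent W's bid 127 is the highest overall, so Agent W wins and pays the second-highest bid, 126.
Payoff = value − price = 78 − 126 = -48.
Overbidding won the item at a price above value — truthful bidding would have avoided this loss.

Payoff = -48.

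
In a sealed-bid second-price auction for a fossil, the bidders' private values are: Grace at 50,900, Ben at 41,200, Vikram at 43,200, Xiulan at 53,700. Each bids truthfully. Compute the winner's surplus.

Sorted high to low: Xiulan 53,700 > Grace 50,900 > Vikram 43,200 > Ben 41,200.
Xiulan wins with the top bid and pays the second-highest, 50,900.
Surplus = 53,700 − 50,900 = 2,800.

Surplus = 2,800.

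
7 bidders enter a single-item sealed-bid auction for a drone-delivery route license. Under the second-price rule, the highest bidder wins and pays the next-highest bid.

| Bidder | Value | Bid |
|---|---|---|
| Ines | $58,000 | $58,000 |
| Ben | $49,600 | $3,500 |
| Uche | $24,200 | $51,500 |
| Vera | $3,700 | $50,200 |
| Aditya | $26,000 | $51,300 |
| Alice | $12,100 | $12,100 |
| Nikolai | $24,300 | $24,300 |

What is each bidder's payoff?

Payoffs: Ines $6,500, Ben $0, Uche $0, Vera $0, Aditya $0, Alice $0, Nikolai $0.

Sorted high to low: Ines $58,000 > Uche $51,500 > Aditya $51,300 > Vera $50,200 > Nikolai $24,300 > Alice $12,100 > Ben $3,500.
Ines has the top bid and wins; the price is the second-highest bid, $51,500.
Ines's payoff = $58,000 − $51,500 = $6,500. All other bidders lose, so their payoff is 0.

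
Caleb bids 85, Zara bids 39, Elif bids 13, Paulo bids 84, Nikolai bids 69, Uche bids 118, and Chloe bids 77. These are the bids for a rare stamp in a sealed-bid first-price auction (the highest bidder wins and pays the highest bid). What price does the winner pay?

Bids in descending order: Uche 118, then Caleb 85, then Paulo 84, then Chloe 77, then Nikolai 69, then Zara 39, then Elif 13.
Uche is the highest bidder, so Uche wins.
Under the first-price rule, the price is the highest bid: 118.

The winner pays 118.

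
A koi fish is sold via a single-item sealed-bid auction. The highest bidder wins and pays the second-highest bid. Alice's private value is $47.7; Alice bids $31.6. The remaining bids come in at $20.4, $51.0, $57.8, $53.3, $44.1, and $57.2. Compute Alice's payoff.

Payoff = $0.0.

Highest competing bid: $57.8.
Alice's bid $31.6 is not the highest, so Alice loses, pays nothing, and earns zero payoff.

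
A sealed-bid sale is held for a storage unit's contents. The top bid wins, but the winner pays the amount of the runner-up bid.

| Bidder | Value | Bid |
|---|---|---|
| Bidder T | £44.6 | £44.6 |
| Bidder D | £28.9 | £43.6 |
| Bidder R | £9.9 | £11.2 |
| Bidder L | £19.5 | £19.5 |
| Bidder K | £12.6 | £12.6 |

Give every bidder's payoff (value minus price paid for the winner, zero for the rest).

Sorted high to low: Bidder T £44.6; Bidder D £43.6; Bidder L £19.5; Bidder K £12.6; Bidder R £11.2.
Bidder T has the top bid and wins; the price is the second-highest bid, £43.6.
Bidder T's payoff = £44.6 − £43.6 = £1.0. All other bidders lose, so their payoff is 0.

Bidder T £1.0, Bidder D £0.0, Bidder R £0.0, Bidder L £0.0, Bidder K £0.0.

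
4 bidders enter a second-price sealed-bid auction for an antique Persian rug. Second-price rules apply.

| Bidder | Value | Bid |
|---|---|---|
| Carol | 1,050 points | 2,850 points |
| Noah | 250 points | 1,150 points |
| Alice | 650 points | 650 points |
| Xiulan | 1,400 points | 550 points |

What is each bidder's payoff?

Carol -100 points, Noah 0 points, Alice 0 points, Xiulan 0 points.

Ordered from highest: Carol 2,850 points > Noah 1,150 points > Alice 650 points > Xiulan 550 points.
Carol has the top bid and wins; the price is the second-highest bid, 1,150 points.
Carol's payoff = 1,050 points − 1,150 points = -100 points. All other bidders lose, so their payoff is 0.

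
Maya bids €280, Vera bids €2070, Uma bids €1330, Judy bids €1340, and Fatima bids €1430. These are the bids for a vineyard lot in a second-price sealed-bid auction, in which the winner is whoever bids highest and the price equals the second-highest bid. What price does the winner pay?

€1430

Bids in descending order: Vera €2070 > Fatima €1430 > Judy €1340 > Uma €1330 > Maya €280.
Vera is the highest bidder, so Vera wins.
Under the second-price rule, the price is the second-highest bid: €1430.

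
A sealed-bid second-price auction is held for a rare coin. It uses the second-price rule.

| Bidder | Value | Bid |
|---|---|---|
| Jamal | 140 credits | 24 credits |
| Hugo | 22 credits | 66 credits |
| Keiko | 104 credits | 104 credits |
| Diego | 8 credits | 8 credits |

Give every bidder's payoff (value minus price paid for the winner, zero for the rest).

Payoffs: Jamal 0 credits, Hugo 0 credits, Keiko 38 credits, Diego 0 credits.

Ordered from highest: Keiko 104 credits; Hugo 66 credits; Jamal 24 credits; Diego 8 credits.
Keiko has the top bid and wins; the price is the second-highest bid, 66 credits.
Keiko's payoff = 104 credits − 66 credits = 38 credits. All other bidders lose, so their payoff is 0.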